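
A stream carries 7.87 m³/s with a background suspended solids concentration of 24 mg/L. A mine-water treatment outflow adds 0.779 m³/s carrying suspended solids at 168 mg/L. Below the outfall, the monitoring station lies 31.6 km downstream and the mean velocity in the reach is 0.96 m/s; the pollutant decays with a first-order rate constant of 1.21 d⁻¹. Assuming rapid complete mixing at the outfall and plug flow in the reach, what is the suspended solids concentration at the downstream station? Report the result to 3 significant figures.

23.3 mg/L

After mixing, C = (7.870·24.00 + 0.7790·168.0) / 8.649 = 319.8/8.649 = 36.97 mg/L.
Travel time t = 31.6·1000 / 0.96 = 32920 s = 9.144 h.
Decay over the reach: 36.97·exp(−kt) = 36.97·0.6307 = 23.32 mg/L.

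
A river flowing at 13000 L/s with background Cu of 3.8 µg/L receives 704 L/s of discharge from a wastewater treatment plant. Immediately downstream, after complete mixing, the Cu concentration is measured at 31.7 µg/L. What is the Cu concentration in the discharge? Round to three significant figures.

Mass balance: 13000·3.800 + 704.0·Cₑ = 13700·31.70
→ Cₑ = (13700·31.70 − 13000·3.800) / 704.0 = 546.9 µg/L.

547 µg/L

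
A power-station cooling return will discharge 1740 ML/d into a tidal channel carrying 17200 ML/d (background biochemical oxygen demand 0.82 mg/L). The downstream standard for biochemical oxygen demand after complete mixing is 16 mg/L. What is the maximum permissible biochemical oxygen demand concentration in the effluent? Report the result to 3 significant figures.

At the limit, (Qr·Cr + Qe·Cₑ)/(Qr + Qe) = 16:
Cₑ = (18940·16 − 17200·0.8200) / 1740 = 166.1 mg/L.

166 mg/L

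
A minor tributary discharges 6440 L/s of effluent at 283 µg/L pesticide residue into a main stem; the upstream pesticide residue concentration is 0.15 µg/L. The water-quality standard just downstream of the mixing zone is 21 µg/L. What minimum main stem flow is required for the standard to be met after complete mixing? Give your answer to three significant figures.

Set C_mix = 21: (Q·0.1500 + 6440·283.0) / (Q + 6440) = 21
→ Q = 6440·(283.0 − 21)/(21 − 0.1500) = 80920 L/s.

80900 L/s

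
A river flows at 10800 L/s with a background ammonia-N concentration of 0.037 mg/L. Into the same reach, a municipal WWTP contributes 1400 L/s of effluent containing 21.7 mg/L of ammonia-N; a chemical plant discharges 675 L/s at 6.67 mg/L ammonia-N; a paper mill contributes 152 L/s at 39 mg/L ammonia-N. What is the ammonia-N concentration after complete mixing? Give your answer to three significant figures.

3.16 mg/L

Mass balance: C = (10800·0.03700 + 1400·21.70 + 675.0·6.670 + 152.0·39.00) / 13030 = 41210/13030 = 3.163 mg/L.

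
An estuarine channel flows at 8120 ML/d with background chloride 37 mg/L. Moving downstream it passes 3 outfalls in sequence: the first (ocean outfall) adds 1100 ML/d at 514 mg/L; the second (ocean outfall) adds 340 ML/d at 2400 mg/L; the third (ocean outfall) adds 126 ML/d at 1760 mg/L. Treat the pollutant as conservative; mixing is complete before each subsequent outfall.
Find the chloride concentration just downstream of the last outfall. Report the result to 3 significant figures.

197 mg/L

Outfall 1: combined Q = 9220 ML/d; C = (8120·37.00 + 1100·514.0)/9220 = 93.91 mg/L.
Outfall 2: combined Q = 9560 ML/d; C = (9220·93.91 + 340.0·2400)/9560 = 175.9 mg/L.
Outfall 3: combined Q = 9686 ML/d; C = (9560·175.9 + 126.0·1760)/9686 = 196.5 mg/L.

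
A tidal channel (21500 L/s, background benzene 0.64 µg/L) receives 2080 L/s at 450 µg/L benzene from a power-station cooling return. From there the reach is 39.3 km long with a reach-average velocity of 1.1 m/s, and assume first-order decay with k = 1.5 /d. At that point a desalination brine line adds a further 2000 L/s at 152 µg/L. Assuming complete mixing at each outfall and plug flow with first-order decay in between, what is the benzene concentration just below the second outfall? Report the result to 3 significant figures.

31.9 µg/L

Flow-weighted average: C = (21500·0.6400 + 2080·450.0) / 23580 = 949800/23580 = 40.28 µg/L; combined flow 23580 L/s.
Travel time t = 39.3·1000 / 1.1 = 35730 s = 9.924 h.
After decay, C = 40.28 × e^(−kt) = 40.28 × 0.5378 = 21.66 µg/L.
At the second outfall, C = (23580·21.66 + 2000·152.0) / (23580 + 2000) = 31.85 µg/L.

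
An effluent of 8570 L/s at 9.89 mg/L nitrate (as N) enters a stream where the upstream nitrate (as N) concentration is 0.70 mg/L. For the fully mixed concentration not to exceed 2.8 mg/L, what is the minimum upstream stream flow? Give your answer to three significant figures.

Set C_mix = 2.8: (Q·0.7000 + 8570·9.890) / (Q + 8570) = 2.8
→ Q = 8570·(9.890 − 2.8)/(2.8 − 0.7000) = 28930 L/s.

28900 L/s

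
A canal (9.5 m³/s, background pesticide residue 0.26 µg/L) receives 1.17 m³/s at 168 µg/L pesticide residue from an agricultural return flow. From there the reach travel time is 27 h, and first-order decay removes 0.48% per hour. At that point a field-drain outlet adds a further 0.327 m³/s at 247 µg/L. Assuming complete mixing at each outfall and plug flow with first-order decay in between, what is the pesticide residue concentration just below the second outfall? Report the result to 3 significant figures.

After mixing, C = (9.500·0.2600 + 1.170·168.0) / 10.67 = 199.0/10.67 = 18.65 µg/L; combined flow 10.67 m³/s.
0.48%/h lost → k = −ln(1 − 0.0048) = 0.004812 h⁻¹.
Decay over the reach: 18.65·exp(−kt) = 18.65·0.8782 = 16.38 µg/L.
At the second outfall, C = (10.67·16.38 + 0.3270·247.0) / (10.67 + 0.3270) = 23.24 µg/L.

23.2 µg/L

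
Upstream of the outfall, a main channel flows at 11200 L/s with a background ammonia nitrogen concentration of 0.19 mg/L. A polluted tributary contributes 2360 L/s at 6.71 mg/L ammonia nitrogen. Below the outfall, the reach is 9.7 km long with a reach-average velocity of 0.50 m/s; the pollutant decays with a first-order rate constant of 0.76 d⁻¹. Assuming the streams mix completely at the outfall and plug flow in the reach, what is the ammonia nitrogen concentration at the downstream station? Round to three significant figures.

1.12 mg/L

Mass balance: C = (11200·0.1900 + 2360·6.710) / 13560 = 17960/13560 = 1.325 mg/L.
Travel time t = 9.7·1000 / 0.50 = 19400 s = 5.389 h.
Decay over the reach: 1.325·exp(−kt) = 1.325·0.8431 = 1.117 mg/L.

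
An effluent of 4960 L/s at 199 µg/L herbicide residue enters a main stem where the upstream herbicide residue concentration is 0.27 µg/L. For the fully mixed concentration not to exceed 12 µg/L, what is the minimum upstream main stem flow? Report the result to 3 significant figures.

79100 L/s

Set C_mix = 12: (Q·0.2700 + 4960·199.0) / (Q + 4960) = 12
→ Q = 4960·(199.0 − 12)/(12 − 0.2700) = 79070 L/s.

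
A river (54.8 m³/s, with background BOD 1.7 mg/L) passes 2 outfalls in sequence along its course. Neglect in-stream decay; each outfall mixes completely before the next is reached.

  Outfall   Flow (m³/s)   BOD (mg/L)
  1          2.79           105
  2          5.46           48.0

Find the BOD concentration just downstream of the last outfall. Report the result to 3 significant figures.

10.3 mg/L

After outfall 1: Q = 54.80 + 2.790 = 57.59 m³/s; C = (54.80·1.700 + 2.790·105.0)/57.59 = 6.704 mg/L.
After outfall 2: Q = 57.59 + 5.460 = 63.05 m³/s; C = (57.59·6.704 + 5.460·48.00)/63.05 = 10.28 mg/L.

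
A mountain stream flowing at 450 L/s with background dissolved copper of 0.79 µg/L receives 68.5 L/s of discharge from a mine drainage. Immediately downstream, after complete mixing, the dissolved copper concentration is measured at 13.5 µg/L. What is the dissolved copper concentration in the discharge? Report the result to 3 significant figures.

97.0 µg/L

Mass balance: 450.0·0.7900 + 68.50·Cₑ = 518.5·13.50
→ Cₑ = (518.5·13.50 − 450.0·0.7900) / 68.50 = 97.00 µg/L.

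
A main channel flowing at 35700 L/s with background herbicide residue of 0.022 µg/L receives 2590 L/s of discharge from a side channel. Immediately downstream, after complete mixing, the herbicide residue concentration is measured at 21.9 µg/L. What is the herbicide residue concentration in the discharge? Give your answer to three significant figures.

Mass balance: 35700·0.02200 + 2590·Cₑ = 38290·21.90
→ Cₑ = (38290·21.90 − 35700·0.02200) / 2590 = 323.5 µg/L.

323 µg/L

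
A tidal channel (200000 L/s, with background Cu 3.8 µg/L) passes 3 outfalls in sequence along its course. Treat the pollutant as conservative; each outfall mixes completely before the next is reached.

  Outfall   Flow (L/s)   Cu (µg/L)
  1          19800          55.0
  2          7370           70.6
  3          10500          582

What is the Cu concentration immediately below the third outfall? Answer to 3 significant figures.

35.7 µg/L

After outfall 1: Q = 200000 + 19800 = 219800 L/s; C = (200000·3.800 + 19800·55.00)/219800 = 8.412 µg/L.
After outfall 2: Q = 219800 + 7370 = 227200 L/s; C = (219800·8.412 + 7370·70.60)/227200 = 10.43 µg/L.
After outfall 3: Q = 227200 + 10500 = 237700 L/s; C = (227200·10.43 + 10500·582.0)/237700 = 35.68 µg/L.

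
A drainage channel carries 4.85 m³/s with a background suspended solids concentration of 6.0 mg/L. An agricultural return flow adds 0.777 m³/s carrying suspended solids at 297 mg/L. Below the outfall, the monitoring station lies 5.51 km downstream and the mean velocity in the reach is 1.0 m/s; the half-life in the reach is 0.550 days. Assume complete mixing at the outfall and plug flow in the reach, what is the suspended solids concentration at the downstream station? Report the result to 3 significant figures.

42.6 mg/L

Mass balance: C = (4.850·6.000 + 0.7770·297.0) / 5.627 = 259.9/5.627 = 46.18 mg/L.
Travel time t = 5.51·1000 / 1.0 = 5510 s = 1.531 h.
Half-life 0.550 d → k = ln 2 / 0.550 = 1.260 d⁻¹.
First-order decay: C = 46.18·exp(−k·t) = 46.18·0.9228 = 42.62 mg/L.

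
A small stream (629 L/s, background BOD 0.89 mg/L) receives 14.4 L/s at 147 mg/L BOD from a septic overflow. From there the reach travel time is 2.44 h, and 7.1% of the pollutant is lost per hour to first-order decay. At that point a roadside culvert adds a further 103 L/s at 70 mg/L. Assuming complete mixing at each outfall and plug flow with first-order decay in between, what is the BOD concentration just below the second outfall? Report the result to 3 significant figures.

12.7 mg/L

Mass balance: C = (629.0·0.8900 + 14.40·147.0) / 643.4 = 2677/643.4 = 4.160 mg/L; combined flow 643.4 L/s.
7.1%/h lost → k = −ln(1 − 0.071) = 0.07365 h⁻¹.
Decay over the reach: 4.160·exp(−kt) = 4.160·0.8355 = 3.476 mg/L.
Second outfall: C = (643.4·3.476 + 103.0·70.00)/746.4 = 12.66 mg/L.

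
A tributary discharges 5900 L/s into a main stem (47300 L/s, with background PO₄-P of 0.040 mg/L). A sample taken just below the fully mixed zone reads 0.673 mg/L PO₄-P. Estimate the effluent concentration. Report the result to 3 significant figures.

Mass balance: 47300·0.04000 + 5900·Cₑ = 53200·0.6730
→ Cₑ = (53200·0.6730 − 47300·0.04000) / 5900 = 5.748 mg/L.

5.75 mg/L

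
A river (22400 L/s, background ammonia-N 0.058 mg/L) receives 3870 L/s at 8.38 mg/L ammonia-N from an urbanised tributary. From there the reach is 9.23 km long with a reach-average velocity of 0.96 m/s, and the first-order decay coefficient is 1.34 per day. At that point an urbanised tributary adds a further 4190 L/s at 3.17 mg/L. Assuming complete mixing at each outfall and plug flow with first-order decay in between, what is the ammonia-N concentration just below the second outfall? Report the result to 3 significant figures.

1.39 mg/L

Mass balance: C = (22400·0.05800 + 3870·8.380) / 26270 = 33730/26270 = 1.284 mg/L; combined flow 26270 L/s.
Travel time t = 9.23·1000 / 0.96 = 9615 s = 2.671 h.
Applying C = C₀e^(−kt): 1.284 × 0.8615 = 1.106 mg/L.
Second outfall: C = (26270·1.106 + 4190·3.170)/30460 = 1.390 mg/L.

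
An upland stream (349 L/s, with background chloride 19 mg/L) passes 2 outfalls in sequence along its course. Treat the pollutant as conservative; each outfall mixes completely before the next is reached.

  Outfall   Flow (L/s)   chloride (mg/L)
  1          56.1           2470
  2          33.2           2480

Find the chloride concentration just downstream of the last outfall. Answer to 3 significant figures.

Outfall 1: combined Q = 405.1 L/s; C = (349.0·19.00 + 56.10·2470)/405.1 = 358.4 mg/L.
Outfall 2: combined Q = 438.3 L/s; C = (405.1·358.4 + 33.20·2480)/438.3 = 519.1 mg/L.

519 mg/L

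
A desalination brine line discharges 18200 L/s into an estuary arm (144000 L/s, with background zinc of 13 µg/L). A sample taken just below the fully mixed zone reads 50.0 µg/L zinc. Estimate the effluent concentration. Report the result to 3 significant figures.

343 µg/L

Mass balance: 144000·13.00 + 18200·Cₑ = 162200·50.00
→ Cₑ = (162200·50.00 − 144000·13.00) / 18200 = 342.7 µg/L.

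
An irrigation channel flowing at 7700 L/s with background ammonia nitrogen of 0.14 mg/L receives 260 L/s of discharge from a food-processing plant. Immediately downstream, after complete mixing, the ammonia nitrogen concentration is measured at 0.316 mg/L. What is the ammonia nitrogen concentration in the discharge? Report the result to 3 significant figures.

Mass balance: 7700·0.1400 + 260.0·Cₑ = 7960·0.3160
→ Cₑ = (7960·0.3160 − 7700·0.1400) / 260.0 = 5.528 mg/L.

5.53 mg/L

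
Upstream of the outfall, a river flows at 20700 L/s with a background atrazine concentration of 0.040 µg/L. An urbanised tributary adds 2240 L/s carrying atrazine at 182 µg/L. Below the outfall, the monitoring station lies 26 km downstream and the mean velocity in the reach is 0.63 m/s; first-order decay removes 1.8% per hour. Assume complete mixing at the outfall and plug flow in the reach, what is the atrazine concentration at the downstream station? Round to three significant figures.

Mixed concentration C = ΣQC/ΣQ = (20700·0.04000 + 2240·182.0) / 22940 = 408500/22940 = 17.81 µg/L.
Travel time t = 26·1000 / 0.63 = 41270 s = 11.46 h.
1.8%/h lost → k = −ln(1 − 0.018) = 0.01816 h⁻¹.
Applying C = C₀e^(−kt): 17.81 × 0.8120 = 14.46 µg/L.

14.5 µg/L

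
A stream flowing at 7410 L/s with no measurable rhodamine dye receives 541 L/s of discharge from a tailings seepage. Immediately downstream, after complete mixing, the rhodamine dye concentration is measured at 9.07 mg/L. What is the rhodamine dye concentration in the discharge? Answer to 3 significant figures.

133 mg/L

Mass balance: 7410·0 + 541.0·Cₑ = 7951·9.070
→ Cₑ = (7951·9.070 − 7410·0) / 541.0 = 133.3 mg/L.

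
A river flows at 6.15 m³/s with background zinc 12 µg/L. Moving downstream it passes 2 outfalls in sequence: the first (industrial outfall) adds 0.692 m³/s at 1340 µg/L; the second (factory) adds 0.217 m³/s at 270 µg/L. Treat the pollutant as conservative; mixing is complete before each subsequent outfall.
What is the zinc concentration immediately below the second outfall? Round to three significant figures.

After outfall 1: Q = 6.150 + 0.6920 = 6.842 m³/s; C = (6.150·12.00 + 0.6920·1340)/6.842 = 146.3 µg/L.
After outfall 2: Q = 6.842 + 0.2170 = 7.059 m³/s; C = (6.842·146.3 + 0.2170·270.0)/7.059 = 150.1 µg/L.

150 µg/L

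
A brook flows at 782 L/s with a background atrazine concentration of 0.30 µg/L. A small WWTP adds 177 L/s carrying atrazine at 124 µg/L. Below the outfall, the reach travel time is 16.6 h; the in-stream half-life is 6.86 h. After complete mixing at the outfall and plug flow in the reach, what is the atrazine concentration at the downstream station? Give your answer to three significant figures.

Mixed concentration C = ΣQC/ΣQ = (782.0·0.3000 + 177.0·124.0) / 959.0 = 22180/959.0 = 23.13 µg/L.
Half-life 6.86 h → k = ln 2 / 6.86 = 0.1010 h⁻¹ = 2.425 d⁻¹.
First-order decay: C = 23.13·exp(−k·t) = 23.13·0.1869 = 4.323 µg/L.

4.32 µg/L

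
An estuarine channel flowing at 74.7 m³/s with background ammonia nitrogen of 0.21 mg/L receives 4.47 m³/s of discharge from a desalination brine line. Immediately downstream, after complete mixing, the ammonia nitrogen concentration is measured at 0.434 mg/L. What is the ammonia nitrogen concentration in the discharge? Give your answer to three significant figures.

Mass balance: 74.70·0.2100 + 4.470·Cₑ = 79.17·0.4340
→ Cₑ = (79.17·0.4340 − 74.70·0.2100) / 4.470 = 4.177 mg/L.

4.18 mg/L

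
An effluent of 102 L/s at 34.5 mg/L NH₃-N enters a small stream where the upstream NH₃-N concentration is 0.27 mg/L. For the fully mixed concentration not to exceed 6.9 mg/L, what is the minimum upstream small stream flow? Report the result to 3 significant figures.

Set C_mix = 6.9: (Q·0.2700 + 102.0·34.50) / (Q + 102.0) = 6.9
→ Q = 102.0·(34.50 − 6.9)/(6.9 − 0.2700) = 424.6 L/s.

425 L/s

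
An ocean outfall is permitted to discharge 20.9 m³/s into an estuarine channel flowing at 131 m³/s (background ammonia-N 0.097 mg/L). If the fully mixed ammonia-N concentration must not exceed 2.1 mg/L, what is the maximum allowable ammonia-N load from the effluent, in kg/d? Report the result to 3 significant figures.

26500 kg/d

Mass balance at the limit: 131.0·0.09700 + 20.90·Cₑ = 151.9·2.1 → Cₑ = 14.65 mg/L.
Load = 20.90 m³/s × 14.65 g/m³ × 86 400 s/d = 26460 kg/d.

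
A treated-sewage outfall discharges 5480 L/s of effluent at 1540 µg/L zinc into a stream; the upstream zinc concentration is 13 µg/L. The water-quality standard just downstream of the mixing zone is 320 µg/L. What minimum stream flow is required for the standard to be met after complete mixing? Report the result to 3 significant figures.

Set C_mix = 320: (Q·13.00 + 5480·1540) / (Q + 5480) = 320
→ Q = 5480·(1540 − 320)/(320 − 13.00) = 21780 L/s.

21800 L/s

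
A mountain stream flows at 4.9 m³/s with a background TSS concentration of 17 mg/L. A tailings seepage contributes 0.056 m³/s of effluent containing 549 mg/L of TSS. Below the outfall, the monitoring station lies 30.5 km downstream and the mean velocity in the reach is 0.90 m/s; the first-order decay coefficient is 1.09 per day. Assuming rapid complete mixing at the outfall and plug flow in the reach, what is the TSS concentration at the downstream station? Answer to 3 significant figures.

15.0 mg/L

Conservation of mass: C = (4.900·17.00 + 0.05600·549.0) / 4.956 = 114.0/4.956 = 23.01 mg/L.
Travel time t = 30.5·1000 / 0.90 = 33890 s = 9.414 h.
Applying C = C₀e^(−kt): 23.01 × 0.6521 = 15.01 mg/L.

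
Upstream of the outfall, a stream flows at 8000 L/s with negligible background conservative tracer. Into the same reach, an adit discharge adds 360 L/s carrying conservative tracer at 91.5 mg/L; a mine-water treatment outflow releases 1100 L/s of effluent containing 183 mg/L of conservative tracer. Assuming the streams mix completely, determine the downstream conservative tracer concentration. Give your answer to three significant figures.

After mixing, C = (8000·0 + 360.0·91.50 + 1100·183.0) / 9460 = 234200/9460 = 24.76 mg/L.

24.8 mg/L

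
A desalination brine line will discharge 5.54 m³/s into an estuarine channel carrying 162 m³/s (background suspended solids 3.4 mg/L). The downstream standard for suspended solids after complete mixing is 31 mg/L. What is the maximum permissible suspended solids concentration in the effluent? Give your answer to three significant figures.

838 mg/L

At the limit, (Qr·Cr + Qe·Cₑ)/(Qr + Qe) = 31:
Cₑ = (167.5·31 − 162.0·3.400) / 5.540 = 838.1 mg/L.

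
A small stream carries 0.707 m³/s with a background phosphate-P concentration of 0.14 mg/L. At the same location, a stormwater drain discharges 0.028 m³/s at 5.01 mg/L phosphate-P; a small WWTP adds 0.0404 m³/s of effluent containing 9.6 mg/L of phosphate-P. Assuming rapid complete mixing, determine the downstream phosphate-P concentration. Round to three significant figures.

0.809 mg/L

Mixed concentration C = ΣQC/ΣQ = (0.7070·0.1400 + 0.02800·5.010 + 0.04040·9.600) / 0.7754 = 0.6271/0.7754 = 0.8087 mg/L.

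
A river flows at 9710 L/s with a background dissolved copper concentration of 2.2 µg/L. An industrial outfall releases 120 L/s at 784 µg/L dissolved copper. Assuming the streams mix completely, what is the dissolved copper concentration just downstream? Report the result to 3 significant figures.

Flow-weighted average: C = (9710·2.200 + 120.0·784.0) / 9830 = 115400/9830 = 11.74 µg/L.

11.7 µg/L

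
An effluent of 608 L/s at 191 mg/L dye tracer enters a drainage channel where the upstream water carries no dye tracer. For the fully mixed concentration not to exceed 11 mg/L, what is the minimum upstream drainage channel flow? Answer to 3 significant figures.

Set C_mix = 11: (Q·0 + 608.0·191.0) / (Q + 608.0) = 11
→ Q = 608.0·(191.0 − 11)/(11 − 0) = 9949 L/s.

9950 L/s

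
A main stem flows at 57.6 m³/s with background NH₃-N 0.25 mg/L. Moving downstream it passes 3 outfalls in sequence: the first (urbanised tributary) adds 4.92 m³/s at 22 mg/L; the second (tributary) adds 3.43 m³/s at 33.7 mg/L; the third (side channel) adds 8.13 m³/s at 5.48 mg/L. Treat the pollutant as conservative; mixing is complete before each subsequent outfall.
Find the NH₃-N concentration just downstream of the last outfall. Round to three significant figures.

3.82 mg/L

Below outfall 1: Q → 62.52 m³/s, C = (57.60·0.2500 + 4.920·22.00)/62.52 = 1.962 mg/L.
Below outfall 2: Q → 65.95 m³/s, C = (62.52·1.962 + 3.430·33.70)/65.95 = 3.612 mg/L.
Below outfall 3: Q → 74.08 m³/s, C = (65.95·3.612 + 8.130·5.480)/74.08 = 3.817 mg/L.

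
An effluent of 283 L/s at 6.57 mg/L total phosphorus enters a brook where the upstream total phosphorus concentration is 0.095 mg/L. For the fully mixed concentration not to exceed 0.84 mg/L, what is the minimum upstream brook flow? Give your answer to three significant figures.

Set C_mix = 0.84: (Q·0.09500 + 283.0·6.570) / (Q + 283.0) = 0.84
→ Q = 283.0·(6.570 − 0.84)/(0.84 − 0.09500) = 2177 L/s.

2180 L/s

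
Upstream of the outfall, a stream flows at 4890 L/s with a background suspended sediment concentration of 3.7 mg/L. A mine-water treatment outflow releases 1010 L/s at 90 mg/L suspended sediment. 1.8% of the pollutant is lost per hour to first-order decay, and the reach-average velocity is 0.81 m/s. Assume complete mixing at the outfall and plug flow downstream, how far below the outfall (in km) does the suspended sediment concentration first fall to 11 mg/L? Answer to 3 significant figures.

83.2 km

Mixed concentration C = ΣQC/ΣQ = (4890·3.700 + 1010·90.00) / 5900 = 109000/5900 = 18.47 mg/L.
1.8%/h lost → k = −ln(1 − 0.018) = 0.01816 h⁻¹.
Set 18.47·exp(−k·t) = 11 → t = ln(18.47/11)/k = 102800 s = 28.54 h.
Distance = v·t = 0.81·102800 = 83230 m = 83.23 km.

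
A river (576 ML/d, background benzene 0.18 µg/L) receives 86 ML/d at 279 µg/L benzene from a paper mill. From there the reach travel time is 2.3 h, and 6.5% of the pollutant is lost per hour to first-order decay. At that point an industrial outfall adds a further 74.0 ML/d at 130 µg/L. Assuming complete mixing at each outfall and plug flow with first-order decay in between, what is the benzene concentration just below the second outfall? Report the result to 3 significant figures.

41.1 µg/L

After mixing, C = (576.0·0.1800 + 86.00·279.0) / 662.0 = 24100/662.0 = 36.40 µg/L; combined flow 662.0 ML/d.
6.5%/h lost → k = −ln(1 − 0.065) = 0.06721 h⁻¹.
Applying C = C₀e^(−kt): 36.40 × 0.8568 = 31.19 µg/L.
At the second outfall, C = (662.0·31.19 + 74.00·130.0) / (662.0 + 74.00) = 41.12 µg/L.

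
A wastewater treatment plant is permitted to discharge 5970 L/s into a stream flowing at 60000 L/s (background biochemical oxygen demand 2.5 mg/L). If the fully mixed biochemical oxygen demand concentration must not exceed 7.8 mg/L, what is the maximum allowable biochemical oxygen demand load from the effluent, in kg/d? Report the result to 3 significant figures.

31500 kg/d

Mass balance at the limit: 60000·2.500 + 5970·Cₑ = 65970·7.8 → Cₑ = 61.07 mg/L.
5970 L/s = 5.970 m³/s. Load = 5.970 m³/s × 61.07 g/m³ × 86 400 s/d = 31500 kg/d.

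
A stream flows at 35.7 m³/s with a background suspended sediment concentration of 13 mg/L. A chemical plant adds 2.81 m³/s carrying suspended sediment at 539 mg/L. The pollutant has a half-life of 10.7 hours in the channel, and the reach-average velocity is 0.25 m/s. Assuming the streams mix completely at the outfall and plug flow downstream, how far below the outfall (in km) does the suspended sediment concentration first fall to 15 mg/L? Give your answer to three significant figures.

Conservation of mass: C = (35.70·13.00 + 2.810·539.0) / 38.51 = 1979/38.51 = 51.38 mg/L.
Half-life 10.7 h → k = ln 2 / 10.7 = 0.06478 h⁻¹ = 1.555 d⁻¹.
Set 51.38·exp(−k·t) = 15 → t = ln(51.38/15)/k = 68420 s = 19.01 h.
Distance = v·t = 0.25·68420 = 17110 m = 17.11 km.

17.1 km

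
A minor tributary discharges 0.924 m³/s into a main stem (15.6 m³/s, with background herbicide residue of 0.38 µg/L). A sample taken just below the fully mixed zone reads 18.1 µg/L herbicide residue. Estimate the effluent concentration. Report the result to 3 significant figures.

Mass balance: 15.60·0.3800 + 0.9240·Cₑ = 16.52·18.10
→ Cₑ = (16.52·18.10 − 15.60·0.3800) / 0.9240 = 317.3 µg/L.

317 µg/L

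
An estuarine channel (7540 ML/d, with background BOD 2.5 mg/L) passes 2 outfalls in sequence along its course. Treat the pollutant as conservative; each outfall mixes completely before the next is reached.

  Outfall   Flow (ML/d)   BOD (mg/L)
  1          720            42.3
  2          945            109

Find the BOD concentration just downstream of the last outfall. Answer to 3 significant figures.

Below outfall 1: Q → 8260 ML/d, C = (7540·2.500 + 720.0·42.30)/8260 = 5.969 mg/L.
Below outfall 2: Q → 9205 ML/d, C = (8260·5.969 + 945.0·109.0)/9205 = 16.55 mg/L.

16.5 mg/L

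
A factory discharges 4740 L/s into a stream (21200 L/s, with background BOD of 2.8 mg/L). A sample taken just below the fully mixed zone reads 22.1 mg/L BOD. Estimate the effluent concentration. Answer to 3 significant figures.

Mass balance: 21200·2.800 + 4740·Cₑ = 25940·22.10
→ Cₑ = (25940·22.10 − 21200·2.800) / 4740 = 108.4 mg/L.

108 mg/L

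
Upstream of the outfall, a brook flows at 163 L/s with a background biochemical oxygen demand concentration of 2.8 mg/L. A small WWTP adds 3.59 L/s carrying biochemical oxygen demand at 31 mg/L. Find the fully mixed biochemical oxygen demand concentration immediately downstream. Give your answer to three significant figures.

3.41 mg/L

Conservation of mass: C = (163.0·2.800 + 3.590·31.00) / 166.6 = 567.7/166.6 = 3.408 mg/L.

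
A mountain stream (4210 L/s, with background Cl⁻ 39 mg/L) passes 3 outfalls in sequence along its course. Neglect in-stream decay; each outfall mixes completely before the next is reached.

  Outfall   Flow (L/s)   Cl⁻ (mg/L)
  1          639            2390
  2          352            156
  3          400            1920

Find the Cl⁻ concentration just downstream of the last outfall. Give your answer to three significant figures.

449 mg/L

After outfall 1: Q = 4210 + 639.0 = 4849 L/s; C = (4210·39.00 + 639.0·2390)/4849 = 348.8 mg/L.
After outfall 2: Q = 4849 + 352.0 = 5201 L/s; C = (4849·348.8 + 352.0·156.0)/5201 = 335.8 mg/L.
After outfall 3: Q = 5201 + 400.0 = 5601 L/s; C = (5201·335.8 + 400.0·1920)/5601 = 448.9 mg/L.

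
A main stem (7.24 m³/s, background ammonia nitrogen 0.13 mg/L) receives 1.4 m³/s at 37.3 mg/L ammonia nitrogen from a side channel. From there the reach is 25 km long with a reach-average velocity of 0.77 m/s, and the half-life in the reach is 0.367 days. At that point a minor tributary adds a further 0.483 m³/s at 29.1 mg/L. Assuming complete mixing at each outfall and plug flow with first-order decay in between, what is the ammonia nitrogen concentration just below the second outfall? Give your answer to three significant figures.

Conservation of mass: C = (7.240·0.1300 + 1.400·37.30) / 8.640 = 53.16/8.640 = 6.153 mg/L; combined flow 8.640 m³/s.
Travel time t = 25·1000 / 0.77 = 32470 s = 9.019 h.
Half-life 0.367 d → k = ln 2 / 0.367 = 1.889 d⁻¹.
Applying C = C₀e^(−kt): 6.153 × 0.4918 = 3.026 mg/L.
At the second outfall, C = (8.640·3.026 + 0.4830·29.10) / (8.640 + 0.4830) = 4.406 mg/L.

4.41 mg/L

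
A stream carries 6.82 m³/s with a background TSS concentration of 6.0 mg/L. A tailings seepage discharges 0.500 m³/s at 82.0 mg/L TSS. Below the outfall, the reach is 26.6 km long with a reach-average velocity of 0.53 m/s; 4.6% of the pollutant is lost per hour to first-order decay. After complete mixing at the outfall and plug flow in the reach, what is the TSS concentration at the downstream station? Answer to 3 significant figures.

5.80 mg/L

Mass balance: C = (6.820·6.000 + 0.5000·82.00) / 7.320 = 81.92/7.320 = 11.19 mg/L.
Travel time t = 26.6·1000 / 0.53 = 50190 s = 13.94 h.
4.6%/h lost → k = −ln(1 − 0.046) = 0.04709 h⁻¹.
After decay, C = 11.19 × e^(−kt) = 11.19 × 0.5187 = 5.804 mg/L.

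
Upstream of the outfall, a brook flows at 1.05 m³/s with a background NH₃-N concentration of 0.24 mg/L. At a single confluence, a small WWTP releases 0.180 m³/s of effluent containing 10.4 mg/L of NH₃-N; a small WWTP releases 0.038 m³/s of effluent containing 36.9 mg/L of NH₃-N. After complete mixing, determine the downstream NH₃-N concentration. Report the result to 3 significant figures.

2.78 mg/L

Flow-weighted average: C = (1.050·0.2400 + 0.1800·10.40 + 0.03800·36.90) / 1.268 = 3.526/1.268 = 2.781 mg/L.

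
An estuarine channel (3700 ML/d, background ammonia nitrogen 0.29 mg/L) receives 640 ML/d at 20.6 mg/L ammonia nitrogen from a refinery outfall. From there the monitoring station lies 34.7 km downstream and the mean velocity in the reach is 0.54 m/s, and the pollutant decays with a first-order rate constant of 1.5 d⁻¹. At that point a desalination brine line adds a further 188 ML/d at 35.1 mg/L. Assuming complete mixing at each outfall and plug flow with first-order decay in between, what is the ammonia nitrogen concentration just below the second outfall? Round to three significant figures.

After mixing, C = (3700·0.2900 + 640.0·20.60) / 4340 = 14260/4340 = 3.285 mg/L; combined flow 4340 ML/d.
Travel time t = 34.7·1000 / 0.54 = 64260 s = 17.85 h.
First-order decay: C = 3.285·exp(−k·t) = 3.285·0.3277 = 1.077 mg/L.
At the second outfall, C = (4340·1.077 + 188.0·35.10) / (4340 + 188.0) = 2.489 mg/L.

2.49 mg/L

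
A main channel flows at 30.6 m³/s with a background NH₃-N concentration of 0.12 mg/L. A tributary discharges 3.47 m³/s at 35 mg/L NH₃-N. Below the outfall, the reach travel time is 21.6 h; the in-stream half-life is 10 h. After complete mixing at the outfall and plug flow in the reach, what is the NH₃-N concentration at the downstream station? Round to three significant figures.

0.822 mg/L

Conservation of mass: C = (30.60·0.1200 + 3.470·35.00) / 34.07 = 125.1/34.07 = 3.672 mg/L.
Half-life 10 h → k = ln 2 / 10 = 0.06931 h⁻¹ = 1.664 d⁻¹.
Applying C = C₀e^(−kt): 3.672 × 0.2238 = 0.8217 mg/L.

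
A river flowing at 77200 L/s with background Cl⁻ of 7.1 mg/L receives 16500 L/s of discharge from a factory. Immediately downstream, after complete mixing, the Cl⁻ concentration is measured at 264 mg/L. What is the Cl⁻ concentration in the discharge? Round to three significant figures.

Mass balance: 77200·7.100 + 16500·Cₑ = 93700·264.0
→ Cₑ = (93700·264.0 − 77200·7.100) / 16500 = 1466 mg/L.

1470 mg/L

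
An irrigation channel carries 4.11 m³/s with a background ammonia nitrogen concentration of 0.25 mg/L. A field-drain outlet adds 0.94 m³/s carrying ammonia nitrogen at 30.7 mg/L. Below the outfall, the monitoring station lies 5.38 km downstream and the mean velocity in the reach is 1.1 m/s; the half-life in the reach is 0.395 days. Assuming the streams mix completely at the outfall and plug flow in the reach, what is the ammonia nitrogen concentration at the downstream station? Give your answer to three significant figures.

Mass balance: C = (4.110·0.2500 + 0.9400·30.70) / 5.050 = 29.89/5.050 = 5.918 mg/L.
Travel time t = 5.38·1000 / 1.1 = 4891 s = 1.359 h.
Half-life 0.395 d → k = ln 2 / 0.395 = 1.755 d⁻¹.
Applying C = C₀e^(−kt): 5.918 × 0.9054 = 5.358 mg/L.

5.36 mg/L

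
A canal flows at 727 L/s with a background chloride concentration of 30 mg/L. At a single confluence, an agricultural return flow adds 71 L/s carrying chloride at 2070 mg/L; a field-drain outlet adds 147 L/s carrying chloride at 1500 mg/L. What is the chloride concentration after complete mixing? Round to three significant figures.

412 mg/L

Mixed concentration C = ΣQC/ΣQ = (727.0·30.00 + 71.00·2070 + 147.0·1500) / 945.0 = 389300/945.0 = 411.9 mg/L.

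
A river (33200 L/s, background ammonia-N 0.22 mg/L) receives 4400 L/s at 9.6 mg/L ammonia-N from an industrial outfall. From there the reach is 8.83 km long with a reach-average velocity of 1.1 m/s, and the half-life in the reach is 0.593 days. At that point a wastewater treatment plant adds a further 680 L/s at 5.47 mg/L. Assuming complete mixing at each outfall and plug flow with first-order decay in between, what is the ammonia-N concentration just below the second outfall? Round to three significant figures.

1.26 mg/L

Conservation of mass: C = (33200·0.2200 + 4400·9.600) / 37600 = 49540/37600 = 1.318 mg/L; combined flow 37600 L/s.
Travel time t = 8.83·1000 / 1.1 = 8027 s = 2.230 h.
Half-life 0.593 d → k = ln 2 / 0.593 = 1.169 d⁻¹.
Applying C = C₀e^(−kt): 1.318 × 0.8971 = 1.182 mg/L.
At the second outfall, C = (37600·1.182 + 680.0·5.470) / (37600 + 680.0) = 1.258 mg/L.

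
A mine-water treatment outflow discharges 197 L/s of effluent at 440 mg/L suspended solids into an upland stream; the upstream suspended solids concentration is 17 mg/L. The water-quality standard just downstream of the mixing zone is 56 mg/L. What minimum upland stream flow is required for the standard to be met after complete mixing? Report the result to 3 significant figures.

Set C_mix = 56: (Q·17.00 + 197.0·440.0) / (Q + 197.0) = 56
→ Q = 197.0·(440.0 − 56)/(56 − 17.00) = 1940 L/s.

1940 L/s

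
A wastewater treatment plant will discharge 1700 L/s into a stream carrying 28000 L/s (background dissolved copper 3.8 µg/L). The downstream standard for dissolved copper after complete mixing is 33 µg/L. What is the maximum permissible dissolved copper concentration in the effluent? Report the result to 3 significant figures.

514 µg/L

At the limit, (Qr·Cr + Qe·Cₑ)/(Qr + Qe) = 33:
Cₑ = (29700·33 − 28000·3.800) / 1700 = 513.9 µg/L.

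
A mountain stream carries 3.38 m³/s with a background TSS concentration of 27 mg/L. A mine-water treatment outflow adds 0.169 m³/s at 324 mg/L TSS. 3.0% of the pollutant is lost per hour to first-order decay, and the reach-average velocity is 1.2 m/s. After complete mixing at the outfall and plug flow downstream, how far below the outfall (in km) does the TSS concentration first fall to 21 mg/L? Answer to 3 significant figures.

Mass balance: C = (3.380·27.00 + 0.1690·324.0) / 3.549 = 146.0/3.549 = 41.14 mg/L.
3.0%/h lost → k = −ln(1 − 0.03) = 0.03046 h⁻¹.
Set 41.14·exp(−k·t) = 21 → t = ln(41.14/21)/k = 79490 s = 22.08 h.
Distance = v·t = 1.2·79490 = 95380 m = 95.38 km.

95.4 km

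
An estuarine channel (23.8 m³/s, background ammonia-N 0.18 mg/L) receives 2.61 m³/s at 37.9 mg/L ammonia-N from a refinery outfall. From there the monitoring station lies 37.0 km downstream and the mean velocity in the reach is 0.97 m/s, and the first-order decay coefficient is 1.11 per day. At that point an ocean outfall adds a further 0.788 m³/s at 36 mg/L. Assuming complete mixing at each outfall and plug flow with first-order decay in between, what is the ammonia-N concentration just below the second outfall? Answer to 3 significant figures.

3.37 mg/L

After mixing, C = (23.80·0.1800 + 2.610·37.90) / 26.41 = 103.2/26.41 = 3.908 mg/L; combined flow 26.41 m³/s.
Travel time t = 37.0·1000 / 0.97 = 38140 s = 10.60 h.
Decay over the reach: 3.908·exp(−kt) = 3.908·0.6126 = 2.394 mg/L.
Second outfall: C = (26.41·2.394 + 0.7880·36.00)/27.20 = 3.368 mg/L.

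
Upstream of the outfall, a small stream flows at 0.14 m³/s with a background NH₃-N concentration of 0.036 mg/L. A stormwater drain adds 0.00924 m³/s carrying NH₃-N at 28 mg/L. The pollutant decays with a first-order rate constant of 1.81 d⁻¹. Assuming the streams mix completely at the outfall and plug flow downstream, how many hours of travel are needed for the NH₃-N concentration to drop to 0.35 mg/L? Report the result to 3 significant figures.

Mass balance: C = (0.1400·0.03600 + 0.009240·28.00) / 0.1492 = 0.2638/0.1492 = 1.767 mg/L.
1.767·exp(−k·t) = 0.35 → t = ln(1.767/0.35)/k = 77300 s = 21.47 h.

21.5 h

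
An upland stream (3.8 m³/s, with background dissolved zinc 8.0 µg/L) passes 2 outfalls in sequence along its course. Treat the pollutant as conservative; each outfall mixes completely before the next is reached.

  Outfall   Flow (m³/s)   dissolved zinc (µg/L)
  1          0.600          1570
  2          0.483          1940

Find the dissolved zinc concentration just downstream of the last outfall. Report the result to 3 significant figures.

After outfall 1: Q = 3.800 + 0.6000 = 4.400 m³/s; C = (3.800·8.000 + 0.6000·1570)/4.400 = 221.0 µg/L.
After outfall 2: Q = 4.400 + 0.4830 = 4.883 m³/s; C = (4.400·221.0 + 0.4830·1940)/4.883 = 391.0 µg/L.

391 µg/L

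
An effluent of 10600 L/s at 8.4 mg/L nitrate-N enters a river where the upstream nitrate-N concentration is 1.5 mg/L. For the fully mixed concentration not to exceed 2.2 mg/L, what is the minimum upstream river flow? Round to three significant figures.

93900 L/s

Set C_mix = 2.2: (Q·1.500 + 10600·8.400) / (Q + 10600) = 2.2
→ Q = 10600·(8.400 − 2.2)/(2.2 − 1.500) = 93890 L/s.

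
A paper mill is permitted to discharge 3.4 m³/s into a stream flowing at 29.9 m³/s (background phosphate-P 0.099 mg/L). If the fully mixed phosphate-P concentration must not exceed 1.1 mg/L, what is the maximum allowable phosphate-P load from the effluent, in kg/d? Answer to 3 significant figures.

Mass balance at the limit: 29.90·0.09900 + 3.400·Cₑ = 33.30·1.1 → Cₑ = 9.903 mg/L.
Load = 3.400 m³/s × 9.903 g/m³ × 86 400 s/d = 2909 kg/d.

2910 kg/d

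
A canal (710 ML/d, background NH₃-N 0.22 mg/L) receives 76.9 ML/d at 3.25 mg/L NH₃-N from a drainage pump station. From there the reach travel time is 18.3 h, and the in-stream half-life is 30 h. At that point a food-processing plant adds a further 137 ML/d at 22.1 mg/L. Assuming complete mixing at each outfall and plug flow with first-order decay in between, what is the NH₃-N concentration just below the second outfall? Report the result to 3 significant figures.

3.57 mg/L

Conservation of mass: C = (710.0·0.2200 + 76.90·3.250) / 786.9 = 406.1/786.9 = 0.5161 mg/L; combined flow 786.9 ML/d.
Half-life 30 h → k = ln 2 / 30 = 0.02310 h⁻¹ = 0.5545 d⁻¹.
Applying C = C₀e^(−kt): 0.5161 × 0.6552 = 0.3382 mg/L.
Second outfall: C = (786.9·0.3382 + 137.0·22.10)/923.9 = 3.565 mg/L.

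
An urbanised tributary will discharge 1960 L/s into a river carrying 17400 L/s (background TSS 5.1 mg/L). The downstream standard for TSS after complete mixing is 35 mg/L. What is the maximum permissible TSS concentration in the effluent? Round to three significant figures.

At the limit, (Qr·Cr + Qe·Cₑ)/(Qr + Qe) = 35:
Cₑ = (19360·35 − 17400·5.100) / 1960 = 300.4 mg/L.

300 mg/L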